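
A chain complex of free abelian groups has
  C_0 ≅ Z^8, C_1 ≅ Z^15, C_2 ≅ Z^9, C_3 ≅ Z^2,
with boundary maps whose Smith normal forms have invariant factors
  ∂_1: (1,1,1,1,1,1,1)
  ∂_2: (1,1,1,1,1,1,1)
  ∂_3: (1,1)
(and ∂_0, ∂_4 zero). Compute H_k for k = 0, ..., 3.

H_0 = Z,  H_1 = Z,  H_2 = 0,  H_3 = 0.

H_0: b_0 = 8 − 0 − 7 = 1; torsion from ∂_1 factors > 1: none. So H_0 = Z.
H_1: b_1 = 15 − 7 − 7 = 1; torsion from ∂_2 factors > 1: none. So H_1 = Z.
H_2: b_2 = 9 − 7 − 2 = 0; torsion from ∂_3 factors > 1: none. So H_2 = 0.
H_3: b_3 = 2 − 2 − 0 = 0; torsion from ∂_4 factors > 1: none. So H_3 = 0.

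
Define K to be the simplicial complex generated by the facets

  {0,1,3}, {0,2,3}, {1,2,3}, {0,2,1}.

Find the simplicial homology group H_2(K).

H_2 = Z.

Fix the vertex order 0 < 1 < 2 < 3 and write every simplex with vertices in increasing order. Then dim K = 2 and the simplices of K are:

  0-simplices (4): [0], [1], [2], [3]
  1-simplices (6): [0,1], [0,2], [0,3], [1,2], [1,3], [2,3]
  2-simplices (4): [0,1,2], [0,1,3], [0,2,3], [1,2,3]

Hence C_0 ≅ Z^4, C_1 ≅ Z^6, C_2 ≅ Z^4.

∂_1: C_1 → C_0 maps an edge to its endpoints' difference, ∂[p,q] = q − p.
The resulting 4×6 matrix has rank 3, and its Smith normal form has invariant factors (1,1,1).

Boundary ∂_2: C_2 → C_1 maps a triangle to the signed sum of its edges. For instance
  ∂[0,1,3] = [1,3] − [0,3] + [0,1],
  ∂[1,2,3] = [2,3] − [1,3] + [1,2].
The resulting 6×4 matrix has rank 3, and its Smith normal form has invariant factors (1,1,1).

Computing H_k = (kernel of ∂_k) / (image of ∂_{k+1}):

  H_2: rank ker ∂_2 − rank ∂_3 = (4 − 3) − 0 = 1, and there is no ∂_3, so H_2 ≅ Z.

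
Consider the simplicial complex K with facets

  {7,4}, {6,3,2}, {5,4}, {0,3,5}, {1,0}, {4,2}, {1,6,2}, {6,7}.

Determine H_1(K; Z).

We work with the vertex ordering 0 < 1 < 2 < 3 < 4 < 5 < 6 < 7. The simplices of K, each written with vertices in increasing order, are:

  0-simplices (8): [0], [1], [2], [3], [4], [5], [6], [7]
  1-simplices (13): [0,1], [0,3], [0,5], [1,2], [1,6], [2,3], [2,4], [2,6], [3,5], [3,6], [4,5], [4,7], [6,7]
  2-simplices (3): [0,3,5], [1,2,6], [2,3,6]

so the chain groups are C_0 ≅ Z^8, C_1 ≅ Z^13, C_2 ≅ Z^3.

∂_1: C_1 → C_0 sends each edge [p,q] (with p < q) to q − p.
The 8×13 boundary matrix has rank 7 and Smith normal form diag(1,1,1,1,1,1,1).

The boundary map ∂_2: C_2 → C_1 sends each 2-simplex [p,q,r] to [q,r] − [p,r] + [p,q]. For instance
  ∂[0,3,5] = [3,5] − [0,5] + [0,3],
  ∂[1,2,6] = [2,6] − [1,6] + [1,2].
As a 13×3 matrix over Z this has rank 3, with invariant factors (1,1,1).

Now H_k = ker ∂_k / im ∂_{k+1}, so:

  H_1: rank ker ∂_1 − rank ∂_2 = (13 − 7) − 3 = 3, and the invariant factors of ∂_2 are all 1, so H_1 = Z^3.

H_1 = Z^3.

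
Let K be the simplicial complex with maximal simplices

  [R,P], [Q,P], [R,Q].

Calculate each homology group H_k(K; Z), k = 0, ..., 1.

Order the vertices as P < Q < R. Listing each simplex with vertices in this order, K has dimension 1 with simplices:

  0-simplices (3): P, Q, R
  1-simplices (3): PQ, PR, QR

Hence C_0 ≅ Z^3, C_1 ≅ Z^3.

The boundary map ∂_1: C_1 → C_0 sends each edge [p,q] (with p < q) to q − p.
The resulting 3×3 matrix has rank 2, and its Smith normal form has invariant factors (1,1).

From H_k ≅ ker(∂_k) / im(∂_{k+1}) we obtain:

  H_0: rank C_0 − rank ∂_1 = 3 − 2 = 1, and the invariant factors of ∂_1 are all 1, so H_0 = Z.
  H_1: rank ker ∂_1 − rank ∂_2 = (3 − 2) − 0 = 1, and there is no ∂_2, so H_1 = Z.

(K is a triangulation of the circle S^1.)

H_0 = Z,  H_1 = Z.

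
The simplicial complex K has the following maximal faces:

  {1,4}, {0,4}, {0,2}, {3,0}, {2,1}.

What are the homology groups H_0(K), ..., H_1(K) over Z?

H_0 = Z,  H_1 = Z.

We work with the vertex ordering 0 < 1 < 2 < 3 < 4. The simplices of K, each written with vertices in increasing order, are:

  0-simplices (5): [0], [1], [2], [3], [4]
  1-simplices (5): [0,2], [0,3], [0,4], [1,2], [1,4]

Hence C_0 ≅ Z^5, C_1 ≅ Z^5.

Boundary ∂_1: C_1 → C_0 sends each edge [p,q] (with p < q) to q − p.
The 5×5 boundary matrix has rank 4 and Smith normal form diag(1,1,1,1).

Computing H_k = (kernel of ∂_k) / (image of ∂_{k+1}):

  H_0: rank C_0 − rank ∂_1 = 5 − 4 = 1, and the invariant factors of ∂_1 are all 1, so H_0 ≅ Z.
  H_1: rank ker ∂_1 − rank ∂_2 = (5 − 4) − 0 = 1, and there is no ∂_2, so H_1 ≅ Z.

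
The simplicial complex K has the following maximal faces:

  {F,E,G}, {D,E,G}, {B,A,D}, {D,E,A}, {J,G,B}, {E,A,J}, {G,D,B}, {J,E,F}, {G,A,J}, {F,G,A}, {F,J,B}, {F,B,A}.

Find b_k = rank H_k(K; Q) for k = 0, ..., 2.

We work with the vertex ordering A < B < D < E < F < G < J. The simplices of K, each written with vertices in increasing order, are:

  0-simplices (7): A, B, D, E, F, G, J
  1-simplices (18): AB, AD, AE, AF, AG, AJ, BD, BF, BG, BJ, DE, DG, EF, EG, EJ, FG, FJ, GJ
  2-simplices (12): ABD, ABF, ADE, AEJ, AFG, AGJ, BDG, BFJ, BGJ, DEG, EFG, EFJ

so the chain groups are C_0 ≅ Z^7, C_1 ≅ Z^18, C_2 ≅ Z^12.

∂_1: C_1 → C_0 maps an edge to its endpoints' difference, ∂[p,q] = q − p. For instance
  ∂EJ = J − E.
As a 7×18 matrix over Z this has rank 6, with invariant factors (1,1,1,1,1,1).

The boundary map ∂_2: C_2 → C_1 maps a triangle to the signed sum of its edges. For instance
  ∂BDG = DG − BG + BD,
  ∂ABF = BF − AF + AB.
This gives a 18×12 integer matrix of rank 12; reducing to Smith normal form yields diagonal entries (1,1,1,1,1,1,1,1,1,1,1,2).

Computing H_k = (kernel of ∂_k) / (image of ∂_{k+1}):

  H_0: rank C_0 − rank ∂_1 = 7 − 6 = 1, and the invariant factors of ∂_1 are all 1, so H_0 = Z.
  H_1: rank ker ∂_1 − rank ∂_2 = (18 − 6) − 12 = 0, and ∂_2 has invariant factor 2 > 1, so H_1 = Z/2.
  H_2: rank ker ∂_2 − rank ∂_3 = (12 − 12) − 0 = 0, and there is no ∂_3, so H_2 = 0.

As a check, the Euler characteristic is 7 − 18 + 12 = 1, which agrees with 1 − 0 + 0 = 1.
(K is a triangulation of the real projective plane RP^2.)

Hence the Betti numbers are b_0 = 1, b_1 = 0, b_2 = 0.

b_0 = 1, b_1 = 0, b_2 = 0.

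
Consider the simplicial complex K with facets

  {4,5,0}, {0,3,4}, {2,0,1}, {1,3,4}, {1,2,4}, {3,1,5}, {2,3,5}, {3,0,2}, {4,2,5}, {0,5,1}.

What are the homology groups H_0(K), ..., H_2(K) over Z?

Take the total order 0 < 1 < 2 < 3 < 4 < 5 on the vertex set. Then K (dimension 2) consists of the simplices:

  0-simplices (6): [0], [1], [2], [3], [4], [5]
  1-simplices (15): [0,1], [0,2], [0,3], [0,4], [0,5], [1,2], [1,3], [1,4], [1,5], [2,3], [2,4], [2,5], [3,4], [3,5], [4,5]
  2-simplices (10): [0,1,2], [0,1,5], [0,2,3], [0,3,4], [0,4,5], [1,2,4], [1,3,4], [1,3,5], [2,3,5], [2,4,5]

Hence C_0 ≅ Z^6, C_1 ≅ Z^15, C_2 ≅ Z^10.

Boundary ∂_1: C_1 → C_0 maps an edge to its endpoints' difference, ∂[p,q] = q − p.
The 6×15 boundary matrix has rank 5 and Smith normal form diag(1,1,1,1,1).

The boundary map ∂_2: C_2 → C_1 maps a triangle to the signed sum of its edges. For instance
  ∂[0,1,2] = [1,2] − [0,2] + [0,1],
  ∂[0,4,5] = [4,5] − [0,5] + [0,4].
As a 15×10 matrix over Z this has rank 10, with invariant factors (1,1,1,1,1,1,1,1,1,2).

Reading off H_k = ker ∂_k / im ∂_{k+1}:

  H_0: rank C_0 − rank ∂_1 = 6 − 5 = 1, and the invariant factors of ∂_1 are all 1, so H_0 ≅ Z.
  H_1: rank ker ∂_1 − rank ∂_2 = (15 − 5) − 10 = 0, and ∂_2 has invariant factor 2 > 1, so H_1 ≅ Z/2.
  H_2: rank ker ∂_2 − rank ∂_3 = (10 − 10) − 0 = 0, and there is no ∂_3, so H_2 ≅ 0.

As a check, the Euler characteristic is 6 − 15 + 10 = 1, which agrees with 1 − 0 + 0 = 1.

H_0 = Z,  H_1 = Z/2,  H_2 = 0.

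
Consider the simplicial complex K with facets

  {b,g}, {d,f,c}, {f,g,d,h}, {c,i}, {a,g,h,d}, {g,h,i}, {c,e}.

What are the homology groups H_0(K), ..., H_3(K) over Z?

H_0 ≅ Z,  H_1 ≅ Z,  H_2 = 0,  H_3 = 0.

Take the total order a < b < c < d < e < f < g < h < i on the vertex set. Then K (dimension 3) consists of the simplices:

  0-simplices (9): a, b, c, d, e, f, g, h, i
  1-simplices (16): ad, ag, ah, bg, cd, ce, cf, ci, df, dg, dh, fg, fh, gh, gi, hi
  2-simplices (9): adg, adh, agh, cdf, dfg, dfh, dgh, fgh, ghi
  3-simplices (2): adgh, dfgh

giving chain groups C_0 ≅ Z^9, C_1 ≅ Z^16, C_2 ≅ Z^9, C_3 ≅ Z^2.

The boundary map ∂_1: C_1 → C_0 is given by ∂[p,q] = [q] − [p]. For instance
  ∂fg = g − f.
The 9×16 boundary matrix has rank 8 and Smith normal form diag(1,1,1,1,1,1,1,1).

∂_2: C_2 → C_1 maps a triangle to the signed sum of its edges. For instance
  ∂fgh = gh − fh + fg,
  ∂dgh = gh − dh + dg.
As a 16×9 matrix over Z this has rank 7, with invariant factors (1,1,1,1,1,1,1).

The boundary map ∂_3: C_3 → C_2 sends each 3-simplex σ to the alternating sum Σ_i (−1)^i (σ with its i-th vertex removed). For instance
  ∂dfgh = fgh − dgh + dfh − dfg,
  ∂adgh = dgh − agh + adh − adg.
The resulting 9×2 matrix has rank 2, and its Smith normal form has invariant factors (1,1).

From H_k ≅ ker(∂_k) / im(∂_{k+1}) we obtain:

  H_0: rank C_0 − rank ∂_1 = 9 − 8 = 1, and the invariant factors of ∂_1 are all 1, so H_0 ≅ Z.
  H_1: rank ker ∂_1 − rank ∂_2 = (16 − 8) − 7 = 1, and the invariant factors of ∂_2 are all 1, so H_1 ≅ Z.
  H_2: rank ker ∂_2 − rank ∂_3 = (9 − 7) − 2 = 0, and the invariant factors of ∂_3 are all 1, so H_2 ≅ 0.
  H_3: rank ker ∂_3 − rank ∂_4 = (2 − 2) − 0 = 0, and there is no ∂_4, so H_3 ≅ 0.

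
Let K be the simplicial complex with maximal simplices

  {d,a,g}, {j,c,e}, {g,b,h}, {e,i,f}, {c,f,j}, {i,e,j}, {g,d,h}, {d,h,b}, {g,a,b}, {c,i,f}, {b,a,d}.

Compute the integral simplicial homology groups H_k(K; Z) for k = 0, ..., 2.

H_0 = Z^2,  H_1 = Z,  H_2 = Z.

Take the total order a < b < c < d < e < f < g < h < i < j on the vertex set. Then K (dimension 2) consists of the simplices:

  0-simplices (10): a, b, c, d, e, f, g, h, i, j
  1-simplices (19): ab, ad, ag, bd, bg, bh, ce, cf, ci, cj, dg, dh, ef, ei, ej, fi, fj, gh, ij
  2-simplices (11): abd, abg, adg, bdh, bgh, cej, cfi, cfj, dgh, efi, eij

Hence C_0 ≅ Z^10, C_1 ≅ Z^19, C_2 ≅ Z^11.

Boundary ∂_1: C_1 → C_0 maps an edge to its endpoints' difference, ∂[p,q] = q − p.
This gives a 10×19 integer matrix of rank 8; reducing to Smith normal form yields diagonal entries (1,1,1,1,1,1,1,1).

∂_2: C_2 → C_1 acts by ∂[p,q,r] = [q,r] − [p,r] + [p,q]. For instance
  ∂cej = ej − cj + ce,
  ∂eij = ij − ej + ei.
This gives a 19×11 integer matrix of rank 10; reducing to Smith normal form yields diagonal entries (1,1,1,1,1,1,1,1,1,1).

Computing H_k = (kernel of ∂_k) / (image of ∂_{k+1}):

  H_0: rank C_0 − rank ∂_1 = 10 − 8 = 2, and the invariant factors of ∂_1 are all 1, so H_0 ≅ Z^2.
  H_1: rank ker ∂_1 − rank ∂_2 = (19 − 8) − 10 = 1, and the invariant factors of ∂_2 are all 1, so H_1 ≅ Z.
  H_2: rank ker ∂_2 − rank ∂_3 = (11 − 10) − 0 = 1, and there is no ∂_3, so H_2 ≅ Z.

(K is a triangulation of the disjoint union of the Möbius band and the 2-sphere S^2.)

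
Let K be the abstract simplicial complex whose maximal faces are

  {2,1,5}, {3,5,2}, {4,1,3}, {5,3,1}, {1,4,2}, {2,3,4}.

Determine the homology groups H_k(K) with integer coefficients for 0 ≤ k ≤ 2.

H_0 = Z,  H_1 = 0,  H_2 = Z.

Order the vertices as 1 < 2 < 3 < 4 < 5. Listing each simplex with vertices in this order, K has dimension 2 with simplices:

  0-simplices (5): [1], [2], [3], [4], [5]
  1-simplices (9): [1,2], [1,3], [1,4], [1,5], [2,3], [2,4], [2,5], [3,4], [3,5]
  2-simplices (6): [1,2,4], [1,2,5], [1,3,4], [1,3,5], [2,3,4], [2,3,5]

giving chain groups C_0 ≅ Z^5, C_1 ≅ Z^9, C_2 ≅ Z^6.

∂_1: C_1 → C_0 maps an edge to its endpoints' difference, ∂[p,q] = q − p. For instance
  ∂[3,4] = [4] − [3].
The resulting 5×9 matrix has rank 4, and its Smith normal form has invariant factors (1,1,1,1).

Boundary ∂_2: C_2 → C_1 maps a triangle to the signed sum of its edges. For instance
  ∂[2,3,5] = [3,5] − [2,5] + [2,3],
  ∂[1,3,4] = [3,4] − [1,4] + [1,3].
The resulting 9×6 matrix has rank 5, and its Smith normal form has invariant factors (1,1,1,1,1).

Now H_k = ker ∂_k / im ∂_{k+1}, so:

  H_0: rank C_0 − rank ∂_1 = 5 − 4 = 1, and the invariant factors of ∂_1 are all 1, so H_0 = Z.
  H_1: rank ker ∂_1 − rank ∂_2 = (9 − 4) − 5 = 0, and the invariant factors of ∂_2 are all 1, so H_1 = 0.
  H_2: rank ker ∂_2 − rank ∂_3 = (6 − 5) − 0 = 1, and there is no ∂_3, so H_2 = Z.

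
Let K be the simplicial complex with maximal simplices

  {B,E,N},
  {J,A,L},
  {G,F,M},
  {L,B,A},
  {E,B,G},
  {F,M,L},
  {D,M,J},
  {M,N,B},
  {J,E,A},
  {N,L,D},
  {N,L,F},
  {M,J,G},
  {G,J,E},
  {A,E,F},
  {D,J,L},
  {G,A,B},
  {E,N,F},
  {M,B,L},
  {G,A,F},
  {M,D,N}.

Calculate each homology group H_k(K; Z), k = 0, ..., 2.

H_0 ≅ Z,  H_1 ≅ Z ⊕ Z_2,  H_2 = 0.

K has 10 vertices, 30 edges, 20 triangles.
rank ∂_0 = 0, rank ∂_1 = 9 ⇒ b_0 = 10 − 0 − 9 = 1; all invariant factors of ∂_1 are 1 so no torsion. So H_0 = Z.
rank ∂_1 = 9, rank ∂_2 = 20 ⇒ b_1 = 30 − 9 − 20 = 1; ∂_2 has invariant factor(s) [2] giving torsion. So H_1 = Z ⊕ Z_2.
rank ∂_2 = 20, rank ∂_3 = 0 ⇒ b_2 = 20 − 20 − 0 = 0. So H_2 = 0.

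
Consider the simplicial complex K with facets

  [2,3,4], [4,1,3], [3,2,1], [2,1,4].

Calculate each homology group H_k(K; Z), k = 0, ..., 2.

We work with the vertex ordering 1 < 2 < 3 < 4. The simplices of K, each written with vertices in increasing order, are:

  0-simplices (4): [1], [2], [3], [4]
  1-simplices (6): [1,2], [1,3], [1,4], [2,3], [2,4], [3,4]
  2-simplices (4): [1,2,3], [1,2,4], [1,3,4], [2,3,4]

Hence C_0 ≅ Z^4, C_1 ≅ Z^6, C_2 ≅ Z^4.

∂_1: C_1 → C_0 is given by ∂[p,q] = [q] − [p].
This gives a 4×6 integer matrix of rank 3; reducing to Smith normal form yields diagonal entries (1,1,1).

The boundary map ∂_2: C_2 → C_1 maps a triangle to the signed sum of its edges. For instance
  ∂[1,3,4] = [3,4] − [1,4] + [1,3],
  ∂[2,3,4] = [3,4] − [2,4] + [2,3].
The resulting 6×4 matrix has rank 3, and its Smith normal form has invariant factors (1,1,1).

From H_k ≅ ker(∂_k) / im(∂_{k+1}) we obtain:

  H_0: rank C_0 − rank ∂_1 = 4 − 3 = 1, and the invariant factors of ∂_1 are all 1, so H_0 = Z.
  H_1: rank ker ∂_1 − rank ∂_2 = (6 − 3) − 3 = 0, and the invariant factors of ∂_2 are all 1, so H_1 = 0.
  H_2: rank ker ∂_2 − rank ∂_3 = (4 − 3) − 0 = 1, and there is no ∂_3, so H_2 = Z.

H_0 = Z,  H_1 = 0,  H_2 = Z.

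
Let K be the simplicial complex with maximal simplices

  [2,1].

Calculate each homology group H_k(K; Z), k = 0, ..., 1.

H_0 ≅ Z,  H_1 = 0.

Take the total order 1 < 2 on the vertex set. Then K (dimension 1) consists of the simplices:

  0-simplices (2): [1], [2]
  1-simplices (1): [1,2]

giving chain groups C_0 ≅ Z^2, C_1 ≅ Z^1.

∂_1: C_1 → C_0 is given by ∂[p,q] = [q] − [p]. For instance
  ∂[1,2] = [2] − [1].
The resulting 2×1 matrix has rank 1, and its Smith normal form has invariant factors (1).

From H_k ≅ ker(∂_k) / im(∂_{k+1}) we obtain:

  H_0: rank C_0 − rank ∂_1 = 2 − 1 = 1, and the invariant factors of ∂_1 are all 1, so H_0 ≅ Z.
  H_1: rank ker ∂_1 − rank ∂_2 = (1 − 1) − 0 = 0, and there is no ∂_2, so H_1 ≅ 0.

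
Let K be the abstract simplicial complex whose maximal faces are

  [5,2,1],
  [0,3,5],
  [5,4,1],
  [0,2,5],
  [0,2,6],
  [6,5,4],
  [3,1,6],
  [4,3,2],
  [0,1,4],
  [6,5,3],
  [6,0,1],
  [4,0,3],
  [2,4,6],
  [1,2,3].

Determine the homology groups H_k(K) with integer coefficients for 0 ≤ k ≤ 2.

Take the total order 0 < 1 < 2 < 3 < 4 < 5 < 6 on the vertex set. Then K (dimension 2) consists of the simplices:

  0-simplices (7): [0], [1], [2], [3], [4], [5], [6]
  1-simplices (21): [0,1], [0,2], [0,3], [0,4], [0,5], [0,6], [1,2], [1,3], [1,4], [1,5], [1,6], [2,3], [2,4], [2,5], [2,6], [3,4], [3,5], [3,6], [4,5], [4,6], [5,6]
  2-simplices (14): [0,1,4], [0,1,6], [0,2,5], [0,2,6], [0,3,4], [0,3,5], [1,2,3], [1,2,5], [1,3,6], [1,4,5], [2,3,4], [2,4,6], [3,5,6], [4,5,6]

giving chain groups C_0 ≅ Z^7, C_1 ≅ Z^21, C_2 ≅ Z^14.

The boundary map ∂_1: C_1 → C_0 is given by ∂[p,q] = [q] − [p].
As a 7×21 matrix over Z this has rank 6, with invariant factors (1,1,1,1,1,1).

The boundary map ∂_2: C_2 → C_1 maps a triangle to the signed sum of its edges. For instance
  ∂[1,4,5] = [4,5] − [1,5] + [1,4],
  ∂[0,2,5] = [2,5] − [0,5] + [0,2].
This gives a 21×14 integer matrix of rank 13; reducing to Smith normal form yields diagonal entries (1,1,1,1,1,1,1,1,1,1,1,1,1).

From H_k ≅ ker(∂_k) / im(∂_{k+1}) we obtain:

  H_0: rank C_0 − rank ∂_1 = 7 − 6 = 1, and the invariant factors of ∂_1 are all 1, so H_0 = Z.
  H_1: rank ker ∂_1 − rank ∂_2 = (21 − 6) − 13 = 2, and the invariant factors of ∂_2 are all 1, so H_1 = Z^2.
  H_2: rank ker ∂_2 − rank ∂_3 = (14 − 13) − 0 = 1, and there is no ∂_3, so H_2 = Z.

As a check, the Euler characteristic is 7 − 21 + 14 = 0, which agrees with 1 − 2 + 1 = 0.

H_0 = Z,  H_1 = Z^2,  H_2 = Z.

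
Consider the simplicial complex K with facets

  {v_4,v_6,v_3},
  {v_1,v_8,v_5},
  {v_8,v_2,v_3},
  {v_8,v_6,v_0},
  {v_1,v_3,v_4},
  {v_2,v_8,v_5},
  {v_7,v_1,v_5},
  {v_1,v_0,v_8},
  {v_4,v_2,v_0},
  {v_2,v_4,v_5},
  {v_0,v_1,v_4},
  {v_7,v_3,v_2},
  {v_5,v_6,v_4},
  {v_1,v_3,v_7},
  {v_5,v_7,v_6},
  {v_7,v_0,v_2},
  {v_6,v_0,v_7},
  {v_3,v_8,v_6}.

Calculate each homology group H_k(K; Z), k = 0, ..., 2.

H_0 = Z,  H_1 = Z^2,  H_2 = Z.

We work with the vertex ordering v_0 < v_1 < v_2 < v_3 < v_4 < v_5 < v_6 < v_7 < v_8. The simplices of K, each written with vertices in increasing order, are:

  0-simplices (9): [v_0], [v_1], [v_2], [v_3], [v_4], [v_5], [v_6], [v_7], [v_8]
  1-simplices (27): (27 of them)
  2-simplices (18): (18 of them)

giving chain groups C_0 ≅ Z^9, C_1 ≅ Z^27, C_2 ≅ Z^18.

Boundary ∂_1: C_1 → C_0 maps an edge to its endpoints' difference, ∂[p,q] = q − p. For instance
  ∂[v_5,v_8] = [v_8] − [v_5].
The 9×27 boundary matrix has rank 8 and Smith normal form diag(1,1,1,1,1,1,1,1).

The boundary map ∂_2: C_2 → C_1 acts by ∂[p,q,r] = [q,r] − [p,r] + [p,q]. For instance
  ∂[v_4,v_5,v_6] = [v_5,v_6] − [v_4,v_6] + [v_4,v_5],
  ∂[v_1,v_5,v_7] = [v_5,v_7] − [v_1,v_7] + [v_1,v_5].
The 27×18 boundary matrix has rank 17 and Smith normal form diag(1,1,1,1,1,1,1,1,1,1,1,1,1,1,1,1,1).

Now H_k = ker ∂_k / im ∂_{k+1}, so:

  H_0: rank C_0 − rank ∂_1 = 9 − 8 = 1, and the invariant factors of ∂_1 are all 1, so H_0 = Z.
  H_1: rank ker ∂_1 − rank ∂_2 = (27 − 8) − 17 = 2, and the invariant factors of ∂_2 are all 1, so H_1 = Z^2.
  H_2: rank ker ∂_2 − rank ∂_3 = (18 − 17) − 0 = 1, and there is no ∂_3, so H_2 = Z.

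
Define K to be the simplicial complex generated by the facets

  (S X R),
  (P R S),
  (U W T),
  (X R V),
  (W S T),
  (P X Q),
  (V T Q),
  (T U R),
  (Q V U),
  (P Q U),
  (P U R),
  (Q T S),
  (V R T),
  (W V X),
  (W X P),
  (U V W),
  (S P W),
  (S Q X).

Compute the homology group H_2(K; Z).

Order the vertices as P < Q < R < S < T < U < V < W < X. Listing each simplex with vertices in this order, K has dimension 2 with simplices:

  0-simplices (9): P, Q, R, S, T, U, V, W, X
  1-simplices (27): PQ, PR, PS, PU, PW, PX, QS, QT, QU, QV, QX, RS, RT, RU, RV, RX, ST, SW, SX, TU, TV, TW, UV, UW, VW, VX, WX
  2-simplices (18): PQU, PQX, PRS, PRU, PSW, PWX, QST, QSX, QTV, QUV, RSX, RTU, RTV, RVX, STW, TUW, UVW, VWX

giving chain groups C_0 ≅ Z^9, C_1 ≅ Z^27, C_2 ≅ Z^18.

Boundary ∂_1: C_1 → C_0 sends each edge [p,q] (with p < q) to q − p.
The 9×27 boundary matrix has rank 8 and Smith normal form diag(1,1,1,1,1,1,1,1).

Boundary ∂_2: C_2 → C_1 acts by ∂[p,q,r] = [q,r] − [p,r] + [p,q]. For instance
  ∂QUV = UV − QV + QU,
  ∂PRS = RS − PS + PR.
The 27×18 boundary matrix has rank 18 and Smith normal form diag(1,1,1,1,1,1,1,1,1,1,1,1,1,1,1,1,1,2).

Now H_k = ker ∂_k / im ∂_{k+1}, so:

  H_2: rank ker ∂_2 − rank ∂_3 = (18 − 18) − 0 = 0, and there is no ∂_3, so H_2 = 0.

H_2 = 0.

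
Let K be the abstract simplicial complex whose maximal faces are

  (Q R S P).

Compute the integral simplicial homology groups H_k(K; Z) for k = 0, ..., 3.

Order the vertices as P < Q < R < S. Listing each simplex with vertices in this order, K has dimension 3 with simplices:

  0-simplices (4): P, Q, R, S
  1-simplices (6): PQ, PR, PS, QR, QS, RS
  2-simplices (4): PQR, PQS, PRS, QRS
  3-simplices (1): PQRS

so the chain groups are C_0 ≅ Z^4, C_1 ≅ Z^6, C_2 ≅ Z^4, C_3 ≅ Z^1.

The boundary map ∂_1: C_1 → C_0 maps an edge to its endpoints' difference, ∂[p,q] = q − p. For instance
  ∂QR = R − Q.
As a 4×6 matrix over Z this has rank 3, with invariant factors (1,1,1).

The boundary map ∂_2: C_2 → C_1 sends each 2-simplex [p,q,r] to [q,r] − [p,r] + [p,q]. For instance
  ∂PQS = QS − PS + PQ,
  ∂PQR = QR − PR + PQ.
The 6×4 boundary matrix has rank 3 and Smith normal form diag(1,1,1).

Boundary ∂_3: C_3 → C_2 sends each 3-simplex σ to the alternating sum Σ_i (−1)^i (σ with its i-th vertex removed). For instance
  ∂PQRS = QRS − PRS + PQS − PQR.
The resulting 4×1 matrix has rank 1, and its Smith normal form has invariant factors (1).

From H_k ≅ ker(∂_k) / im(∂_{k+1}) we obtain:

  H_0: rank C_0 − rank ∂_1 = 4 − 3 = 1, and the invariant factors of ∂_1 are all 1, so H_0 ≅ Z.
  H_1: rank ker ∂_1 − rank ∂_2 = (6 − 3) − 3 = 0, and the invariant factors of ∂_2 are all 1, so H_1 ≅ 0.
  H_2: rank ker ∂_2 − rank ∂_3 = (4 − 3) − 1 = 0, and the invariant factors of ∂_3 are all 1, so H_2 ≅ 0.
  H_3: rank ker ∂_3 − rank ∂_4 = (1 − 1) − 0 = 0, and there is no ∂_4, so H_3 ≅ 0.

H_0 = Z,  H_1 = 0,  H_2 = 0,  H_3 = 0.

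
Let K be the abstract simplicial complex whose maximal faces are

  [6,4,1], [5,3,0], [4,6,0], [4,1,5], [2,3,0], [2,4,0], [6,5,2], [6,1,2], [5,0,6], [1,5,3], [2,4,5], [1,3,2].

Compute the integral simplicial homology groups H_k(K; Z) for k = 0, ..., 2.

H_0 ≅ Z,  H_1 ≅ Z/2,  H_2 = 0.

Take the total order 0 < 1 < 2 < 3 < 4 < 5 < 6 on the vertex set. Then K (dimension 2) consists of the simplices:

  0-simplices (7): [0], [1], [2], [3], [4], [5], [6]
  1-simplices (18): [0,2], [0,3], [0,4], [0,5], [0,6], [1,2], [1,3], [1,4], [1,5], [1,6], [2,3], [2,4], [2,5], [2,6], [3,5], [4,5], [4,6], [5,6]
  2-simplices (12): [0,2,3], [0,2,4], [0,3,5], [0,4,6], [0,5,6], [1,2,3], [1,2,6], [1,3,5], [1,4,5], [1,4,6], [2,4,5], [2,5,6]

giving chain groups C_0 ≅ Z^7, C_1 ≅ Z^18, C_2 ≅ Z^12.

The boundary map ∂_1: C_1 → C_0 is given by ∂[p,q] = [q] − [p]. For instance
  ∂[2,5] = [5] − [2].
The resulting 7×18 matrix has rank 6, and its Smith normal form has invariant factors (1,1,1,1,1,1).

∂_2: C_2 → C_1 acts by ∂[p,q,r] = [q,r] − [p,r] + [p,q]. For instance
  ∂[1,4,6] = [4,6] − [1,6] + [1,4],
  ∂[1,3,5] = [3,5] − [1,5] + [1,3].
The resulting 18×12 matrix has rank 12, and its Smith normal form has invariant factors (1,1,1,1,1,1,1,1,1,1,1,2).

Reading off H_k = ker ∂_k / im ∂_{k+1}:

  H_0: rank C_0 − rank ∂_1 = 7 − 6 = 1, and the invariant factors of ∂_1 are all 1, so H_0 = Z.
  H_1: rank ker ∂_1 − rank ∂_2 = (18 − 6) − 12 = 0, and ∂_2 has invariant factor 2 > 1, so H_1 = Z/2.
  H_2: rank ker ∂_2 − rank ∂_3 = (12 − 12) − 0 = 0, and there is no ∂_3, so H_2 = 0.

As a check, the Euler characteristic is 7 − 18 + 12 = 1, which agrees with 1 − 0 + 0 = 1.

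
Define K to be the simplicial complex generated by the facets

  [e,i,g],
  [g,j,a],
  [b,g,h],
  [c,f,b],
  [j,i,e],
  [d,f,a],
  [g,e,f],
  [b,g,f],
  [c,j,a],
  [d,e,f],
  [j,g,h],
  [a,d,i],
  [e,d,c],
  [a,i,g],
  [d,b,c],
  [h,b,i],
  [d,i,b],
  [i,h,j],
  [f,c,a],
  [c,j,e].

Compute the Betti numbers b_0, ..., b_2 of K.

b_0 = 1, b_1 = 1, b_2 = 0.

K has 10 vertices, 30 edges, 20 triangles.
rank ∂_0 = 0, rank ∂_1 = 9 ⇒ b_0 = 10 − 0 − 9 = 1; all invariant factors of ∂_1 are 1 so no torsion. So H_0 ≅ Z.
rank ∂_1 = 9, rank ∂_2 = 20 ⇒ b_1 = 30 − 9 − 20 = 1; ∂_2 has invariant factor(s) [2] giving torsion. So H_1 ≅ Z ⊕ Z_2.
rank ∂_2 = 20, rank ∂_3 = 0 ⇒ b_2 = 20 − 20 − 0 = 0. So H_2 ≅ 0.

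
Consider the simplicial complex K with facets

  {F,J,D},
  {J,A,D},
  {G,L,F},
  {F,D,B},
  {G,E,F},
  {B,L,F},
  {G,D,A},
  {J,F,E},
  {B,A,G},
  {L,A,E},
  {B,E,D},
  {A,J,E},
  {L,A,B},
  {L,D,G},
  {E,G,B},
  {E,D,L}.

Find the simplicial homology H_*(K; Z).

K has 8 vertices, 24 edges, 16 triangles.
rank ∂_0 = 0, rank ∂_1 = 7 ⇒ b_0 = 8 − 0 − 7 = 1; all invariant factors of ∂_1 are 1 so no torsion. So H_0 = Z.
rank ∂_1 = 7, rank ∂_2 = 15 ⇒ b_1 = 24 − 7 − 15 = 2; all invariant factors of ∂_2 are 1 so no torsion. So H_1 = Z^2.
rank ∂_2 = 15, rank ∂_3 = 0 ⇒ b_2 = 16 − 15 − 0 = 1. So H_2 = Z.

H_0 ≅ Z,  H_1 ≅ Z^2,  H_2 ≅ Z.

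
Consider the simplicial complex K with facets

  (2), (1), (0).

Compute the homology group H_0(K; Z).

H_0 ≅ Z^3.

Take the total order 0 < 1 < 2 on the vertex set. Then K (dimension 0) consists of the simplices:

  0-simplices (3): [0], [1], [2]

so the chain groups are C_0 ≅ Z^3.

From H_k ≅ ker(∂_k) / im(∂_{k+1}) we obtain:

  H_0: rank C_0 − rank ∂_1 = 3 − 0 = 3, and there is no ∂_1, so H_0 = Z^3.

(K is a triangulation of a set of 3 points.)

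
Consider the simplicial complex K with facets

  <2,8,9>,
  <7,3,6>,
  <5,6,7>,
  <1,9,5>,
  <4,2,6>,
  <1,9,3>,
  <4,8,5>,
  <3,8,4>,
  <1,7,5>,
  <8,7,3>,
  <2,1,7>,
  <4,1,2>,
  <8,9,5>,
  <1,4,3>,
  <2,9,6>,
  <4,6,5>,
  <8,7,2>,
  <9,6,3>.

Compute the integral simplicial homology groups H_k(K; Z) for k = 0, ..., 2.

H_0 = Z,  H_1 = Z^2,  H_2 = Z.

We work with the vertex ordering 1 < 2 < 3 < 4 < 5 < 6 < 7 < 8 < 9. The simplices of K, each written with vertices in increasing order, are:

  0-simplices (9): [1], [2], [3], [4], [5], [6], [7], [8], [9]
  1-simplices (27): (27 of them)
  2-simplices (18): [1,2,4], [1,2,7], [1,3,4], [1,3,9], [1,5,7], [1,5,9], [2,4,6], [2,6,9], [2,7,8], [2,8,9], [3,4,8], [3,6,7], [3,6,9], [3,7,8], [4,5,6], [4,5,8], [5,6,7], [5,8,9]

Hence C_0 ≅ Z^9, C_1 ≅ Z^27, C_2 ≅ Z^18.

∂_1: C_1 → C_0 maps an edge to its endpoints' difference, ∂[p,q] = q − p. For instance
  ∂[5,7] = [7] − [5].
This gives a 9×27 integer matrix of rank 8; reducing to Smith normal form yields diagonal entries (1,1,1,1,1,1,1,1).

Boundary ∂_2: C_2 → C_1 acts by ∂[p,q,r] = [q,r] − [p,r] + [p,q]. For instance
  ∂[3,4,8] = [4,8] − [3,8] + [3,4],
  ∂[5,8,9] = [8,9] − [5,9] + [5,8].
This gives a 27×18 integer matrix of rank 17; reducing to Smith normal form yields diagonal entries (1,1,1,1,1,1,1,1,1,1,1,1,1,1,1,1,1).

From H_k ≅ ker(∂_k) / im(∂_{k+1}) we obtain:

  H_0: rank C_0 − rank ∂_1 = 9 − 8 = 1, and the invariant factors of ∂_1 are all 1, so H_0 ≅ Z.
  H_1: rank ker ∂_1 − rank ∂_2 = (27 − 8) − 17 = 2, and the invariant factors of ∂_2 are all 1, so H_1 ≅ Z^2.
  H_2: rank ker ∂_2 − rank ∂_3 = (18 − 17) − 0 = 1, and there is no ∂_3, so H_2 ≅ Z.

As a check, the Euler characteristic is 9 − 27 + 18 = 0, which agrees with 1 − 2 + 1 = 0.
(K is a triangulation of the torus T^2.)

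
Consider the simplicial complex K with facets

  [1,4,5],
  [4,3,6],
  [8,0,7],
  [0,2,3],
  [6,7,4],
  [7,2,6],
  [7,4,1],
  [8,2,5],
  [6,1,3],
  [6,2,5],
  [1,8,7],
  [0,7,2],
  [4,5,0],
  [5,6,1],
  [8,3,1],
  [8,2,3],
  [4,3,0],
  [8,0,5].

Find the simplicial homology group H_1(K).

H_1 = Z ⊕ Z/2.

Order the vertices as 0 < 1 < 2 < 3 < 4 < 5 < 6 < 7 < 8. Listing each simplex with vertices in this order, K has dimension 2 with simplices:

  0-simplices (9): [0], [1], [2], [3], [4], [5], [6], [7], [8]
  1-simplices (27): (27 of them)
  2-simplices (18): [0,2,3], [0,2,7], [0,3,4], [0,4,5], [0,5,8], [0,7,8], [1,3,6], [1,3,8], [1,4,5], [1,4,7], [1,5,6], [1,7,8], [2,3,8], [2,5,6], [2,5,8], [2,6,7], [3,4,6], [4,6,7]

Hence C_0 ≅ Z^9, C_1 ≅ Z^27, C_2 ≅ Z^18.

∂_1: C_1 → C_0 maps an edge to its endpoints' difference, ∂[p,q] = q − p. For instance
  ∂[0,4] = [4] − [0].
The 9×27 boundary matrix has rank 8 and Smith normal form diag(1,1,1,1,1,1,1,1).

The boundary map ∂_2: C_2 → C_1 acts by ∂[p,q,r] = [q,r] − [p,r] + [p,q]. For instance
  ∂[0,2,3] = [2,3] − [0,3] + [0,2],
  ∂[0,7,8] = [7,8] − [0,8] + [0,7].
The resulting 27×18 matrix has rank 18, and its Smith normal form has invariant factors (1,1,1,1,1,1,1,1,1,1,1,1,1,1,1,1,1,2).

From H_k ≅ ker(∂_k) / im(∂_{k+1}) we obtain:

  H_1: rank ker ∂_1 − rank ∂_2 = (27 − 8) − 18 = 1, and ∂_2 has invariant factor 2 > 1, so H_1 = Z ⊕ Z/2.

(K is a triangulation of the Klein bottle.)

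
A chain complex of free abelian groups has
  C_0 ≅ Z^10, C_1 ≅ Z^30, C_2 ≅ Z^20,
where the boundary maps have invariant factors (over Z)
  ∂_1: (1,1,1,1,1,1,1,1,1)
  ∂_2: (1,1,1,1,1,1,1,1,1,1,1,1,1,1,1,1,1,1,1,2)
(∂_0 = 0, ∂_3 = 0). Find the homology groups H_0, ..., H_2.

H_0 = Z,  H_1 = Z × Z/2,  H_2 = 0.

H_0: b_0 = 10 − 0 − 9 = 1; torsion from ∂_1 factors > 1: none. So H_0 = Z.
H_1: b_1 = 30 − 9 − 20 = 1; torsion from ∂_2 factors > 1: [2]. So H_1 = Z × Z/2.
H_2: b_2 = 20 − 20 − 0 = 0; torsion from ∂_3 factors > 1: none. So H_2 = 0.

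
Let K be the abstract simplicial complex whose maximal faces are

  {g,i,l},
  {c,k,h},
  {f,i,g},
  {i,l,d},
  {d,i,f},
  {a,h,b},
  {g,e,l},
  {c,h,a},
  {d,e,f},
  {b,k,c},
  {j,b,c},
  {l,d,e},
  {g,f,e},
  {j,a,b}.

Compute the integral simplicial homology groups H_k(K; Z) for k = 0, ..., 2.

Take the total order a < b < c < d < e < f < g < h < i < j < k < l on the vertex set. Then K (dimension 2) consists of the simplices:

  0-simplices (12): a, b, c, d, e, f, g, h, i, j, k, l
  1-simplices (24): ab, ac, ah, aj, bc, bh, bj, bk, ch, cj, ck, de, df, di, dl, ef, eg, el, fg, fi, gi, gl, hk, il
  2-simplices (14): abh, abj, ach, bcj, bck, chk, def, del, dfi, dil, efg, egl, fgi, gil

so the chain groups are C_0 ≅ Z^12, C_1 ≅ Z^24, C_2 ≅ Z^14.

The boundary map ∂_1: C_1 → C_0 sends each edge [p,q] (with p < q) to q − p. For instance
  ∂hk = k − h.
The 12×24 boundary matrix has rank 10 and Smith normal form diag(1,1,1,1,1,1,1,1,1,1).

The boundary map ∂_2: C_2 → C_1 sends each 2-simplex [p,q,r] to [q,r] − [p,r] + [p,q]. For instance
  ∂ach = ch − ah + ac,
  ∂dfi = fi − di + df.
The resulting 24×14 matrix has rank 13, and its Smith normal form has invariant factors (1,1,1,1,1,1,1,1,1,1,1,1,1).

Reading off H_k = ker ∂_k / im ∂_{k+1}:

  H_0: rank C_0 − rank ∂_1 = 12 − 10 = 2, and the invariant factors of ∂_1 are all 1, so H_0 ≅ Z^2.
  H_1: rank ker ∂_1 − rank ∂_2 = (24 − 10) − 13 = 1, and the invariant factors of ∂_2 are all 1, so H_1 ≅ Z.
  H_2: rank ker ∂_2 − rank ∂_3 = (14 − 13) − 0 = 1, and there is no ∂_3, so H_2 ≅ Z.

H_0 = Z^2,  H_1 = Z,  H_2 = Z.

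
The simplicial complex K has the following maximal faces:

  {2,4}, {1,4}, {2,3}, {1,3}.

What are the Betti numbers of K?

b_0 = 1, b_1 = 1.

K has 4 vertices, 4 edges.
rank ∂_0 = 0, rank ∂_1 = 3 ⇒ b_0 = 4 − 0 − 3 = 1; all invariant factors of ∂_1 are 1 so no torsion. So H_0 = Z.
rank ∂_1 = 3, rank ∂_2 = 0 ⇒ b_1 = 4 − 3 − 0 = 1. So H_1 = Z.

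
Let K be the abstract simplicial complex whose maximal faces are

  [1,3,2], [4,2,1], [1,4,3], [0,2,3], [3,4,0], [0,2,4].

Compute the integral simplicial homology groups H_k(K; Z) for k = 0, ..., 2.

Take the total order 0 < 1 < 2 < 3 < 4 on the vertex set. Then K (dimension 2) consists of the simplices:

  0-simplices (5): [0], [1], [2], [3], [4]
  1-simplices (9): [0,2], [0,3], [0,4], [1,2], [1,3], [1,4], [2,3], [2,4], [3,4]
  2-simplices (6): [0,2,3], [0,2,4], [0,3,4], [1,2,3], [1,2,4], [1,3,4]

giving chain groups C_0 ≅ Z^5, C_1 ≅ Z^9, C_2 ≅ Z^6.

∂_1: C_1 → C_0 sends each edge [p,q] (with p < q) to q − p.
As a 5×9 matrix over Z this has rank 4, with invariant factors (1,1,1,1).

∂_2: C_2 → C_1 sends each 2-simplex [p,q,r] to [q,r] − [p,r] + [p,q]. For instance
  ∂[0,2,4] = [2,4] − [0,4] + [0,2],
  ∂[1,3,4] = [3,4] − [1,4] + [1,3].
The 9×6 boundary matrix has rank 5 and Smith normal form diag(1,1,1,1,1).

Now H_k = ker ∂_k / im ∂_{k+1}, so:

  H_0: rank C_0 − rank ∂_1 = 5 − 4 = 1, and the invariant factors of ∂_1 are all 1, so H_0 ≅ Z.
  H_1: rank ker ∂_1 − rank ∂_2 = (9 − 4) − 5 = 0, and the invariant factors of ∂_2 are all 1, so H_1 ≅ 0.
  H_2: rank ker ∂_2 − rank ∂_3 = (6 − 5) − 0 = 1, and there is no ∂_3, so H_2 ≅ Z.

H_0 = Z,  H_1 = 0,  H_2 = Z.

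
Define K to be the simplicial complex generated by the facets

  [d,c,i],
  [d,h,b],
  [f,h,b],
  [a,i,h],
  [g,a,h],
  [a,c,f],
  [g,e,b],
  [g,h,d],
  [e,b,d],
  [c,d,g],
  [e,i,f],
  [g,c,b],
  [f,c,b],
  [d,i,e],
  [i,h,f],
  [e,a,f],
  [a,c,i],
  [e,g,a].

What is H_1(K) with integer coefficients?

Order the vertices as a < b < c < d < e < f < g < h < i. Listing each simplex with vertices in this order, K has dimension 2 with simplices:

  0-simplices (9): a, b, c, d, e, f, g, h, i
  1-simplices (27): ac, ae, af, ag, ah, ai, bc, bd, be, bf, bg, bh, cd, cf, cg, ci, de, dg, dh, di, ef, eg, ei, fh, fi, gh, hi
  2-simplices (18): acf, aci, aef, aeg, agh, ahi, bcf, bcg, bde, bdh, beg, bfh, cdg, cdi, dei, dgh, efi, fhi

giving chain groups C_0 ≅ Z^9, C_1 ≅ Z^27, C_2 ≅ Z^18.

Boundary ∂_1: C_1 → C_0 is given by ∂[p,q] = [q] − [p].
As a 9×27 matrix over Z this has rank 8, with invariant factors (1,1,1,1,1,1,1,1).

Boundary ∂_2: C_2 → C_1 sends each 2-simplex [p,q,r] to [q,r] − [p,r] + [p,q]. For instance
  ∂cdi = di − ci + cd,
  ∂bde = de − be + bd.
As a 27×18 matrix over Z this has rank 18, with invariant factors (1,1,1,1,1,1,1,1,1,1,1,1,1,1,1,1,1,2).

Computing H_k = (kernel of ∂_k) / (image of ∂_{k+1}):

  H_1: rank ker ∂_1 − rank ∂_2 = (27 − 8) − 18 = 1, and ∂_2 has invariant factor 2 > 1, so H_1 = Z ⊕ Z/2.

H_1 ≅ Z ⊕ Z/2.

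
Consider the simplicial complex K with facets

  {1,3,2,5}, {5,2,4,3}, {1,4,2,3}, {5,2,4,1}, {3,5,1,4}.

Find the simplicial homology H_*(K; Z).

H_0 = Z,  H_1 = 0,  H_2 = 0,  H_3 = Z.

Take the total order 1 < 2 < 3 < 4 < 5 on the vertex set. Then K (dimension 3) consists of the simplices:

  0-simplices (5): [1], [2], [3], [4], [5]
  1-simplices (10): [1,2], [1,3], [1,4], [1,5], [2,3], [2,4], [2,5], [3,4], [3,5], [4,5]
  2-simplices (10): [1,2,3], [1,2,4], [1,2,5], [1,3,4], [1,3,5], [1,4,5], [2,3,4], [2,3,5], [2,4,5], [3,4,5]
  3-simplices (5): [1,2,3,4], [1,2,3,5], [1,2,4,5], [1,3,4,5], [2,3,4,5]

Hence C_0 ≅ Z^5, C_1 ≅ Z^10, C_2 ≅ Z^10, C_3 ≅ Z^5.

Boundary ∂_1: C_1 → C_0 is given by ∂[p,q] = [q] − [p]. For instance
  ∂[1,4] = [4] − [1].
As a 5×10 matrix over Z this has rank 4, with invariant factors (1,1,1,1).

Boundary ∂_2: C_2 → C_1 sends each 2-simplex [p,q,r] to [q,r] − [p,r] + [p,q]. For instance
  ∂[2,3,5] = [3,5] − [2,5] + [2,3],
  ∂[1,4,5] = [4,5] − [1,5] + [1,4].
As a 10×10 matrix over Z this has rank 6, with invariant factors (1,1,1,1,1,1).

The boundary map ∂_3: C_3 → C_2 sends each 3-simplex σ to the alternating sum Σ_i (−1)^i (σ with its i-th vertex removed). For instance
  ∂[1,2,3,4] = [2,3,4] − [1,3,4] + [1,2,4] − [1,2,3],
  ∂[2,3,4,5] = [3,4,5] − [2,4,5] + [2,3,5] − [2,3,4].
The resulting 10×5 matrix has rank 4, and its Smith normal form has invariant factors (1,1,1,1).

Computing H_k = (kernel of ∂_k) / (image of ∂_{k+1}):

  H_0: rank C_0 − rank ∂_1 = 5 − 4 = 1, and the invariant factors of ∂_1 are all 1, so H_0 = Z.
  H_1: rank ker ∂_1 − rank ∂_2 = (10 − 4) − 6 = 0, and the invariant factors of ∂_2 are all 1, so H_1 = 0.
  H_2: rank ker ∂_2 − rank ∂_3 = (10 − 6) − 4 = 0, and the invariant factors of ∂_3 are all 1, so H_2 = 0.
  H_3: rank ker ∂_3 − rank ∂_4 = (5 − 4) − 0 = 1, and there is no ∂_4, so H_3 = Z.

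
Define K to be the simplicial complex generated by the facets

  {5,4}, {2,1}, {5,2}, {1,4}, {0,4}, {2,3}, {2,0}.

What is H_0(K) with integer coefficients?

H_0 = Z.

Take the total order 0 < 1 < 2 < 3 < 4 < 5 on the vertex set. Then K (dimension 1) consists of the simplices:

  0-simplices (6): [0], [1], [2], [3], [4], [5]
  1-simplices (7): [0,2], [0,4], [1,2], [1,4], [2,3], [2,5], [4,5]

Hence C_0 ≅ Z^6, C_1 ≅ Z^7.

Boundary ∂_1: C_1 → C_0 maps an edge to its endpoints' difference, ∂[p,q] = q − p. For instance
  ∂[1,4] = [4] − [1].
The 6×7 boundary matrix has rank 5 and Smith normal form diag(1,1,1,1,1).

Now H_k = ker ∂_k / im ∂_{k+1}, so:

  H_0: rank C_0 − rank ∂_1 = 6 − 5 = 1, and the invariant factors of ∂_1 are all 1, so H_0 ≅ Z.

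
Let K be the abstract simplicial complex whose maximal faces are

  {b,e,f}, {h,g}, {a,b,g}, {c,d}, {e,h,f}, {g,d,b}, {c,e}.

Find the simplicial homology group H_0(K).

H_0 ≅ Z.

We work with the vertex ordering a < b < c < d < e < f < g < h. The simplices of K, each written with vertices in increasing order, are:

  0-simplices (8): a, b, c, d, e, f, g, h
  1-simplices (13): ab, ag, bd, be, bf, bg, cd, ce, dg, ef, eh, fh, gh
  2-simplices (4): abg, bdg, bef, efh

Hence C_0 ≅ Z^8, C_1 ≅ Z^13, C_2 ≅ Z^4.

The boundary map ∂_1: C_1 → C_0 maps an edge to its endpoints' difference, ∂[p,q] = q − p.
As a 8×13 matrix over Z this has rank 7, with invariant factors (1,1,1,1,1,1,1).

∂_2: C_2 → C_1 sends each 2-simplex [p,q,r] to [q,r] − [p,r] + [p,q]. For instance
  ∂abg = bg − ag + ab,
  ∂bdg = dg − bg + bd.
The resulting 13×4 matrix has rank 4, and its Smith normal form has invariant factors (1,1,1,1).

Computing H_k = (kernel of ∂_k) / (image of ∂_{k+1}):

  H_0: rank C_0 − rank ∂_1 = 8 − 7 = 1, and the invariant factors of ∂_1 are all 1, so H_0 = Z.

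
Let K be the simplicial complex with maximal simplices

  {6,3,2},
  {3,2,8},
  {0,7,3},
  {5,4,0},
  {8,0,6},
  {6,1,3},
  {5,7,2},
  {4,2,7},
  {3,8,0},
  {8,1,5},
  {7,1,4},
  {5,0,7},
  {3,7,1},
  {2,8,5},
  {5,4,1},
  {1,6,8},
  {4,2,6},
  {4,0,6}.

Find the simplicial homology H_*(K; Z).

K has 9 vertices, 27 edges, 18 triangles.
rank ∂_0 = 0, rank ∂_1 = 8 ⇒ b_0 = 9 − 0 − 8 = 1; all invariant factors of ∂_1 are 1 so no torsion. So H_0 ≅ Z.
rank ∂_1 = 8, rank ∂_2 = 18 ⇒ b_1 = 27 − 8 − 18 = 1; ∂_2 has invariant factor(s) [2] giving torsion. So H_1 ≅ Z ⊕ Z/2Z.
rank ∂_2 = 18, rank ∂_3 = 0 ⇒ b_2 = 18 − 18 − 0 = 0. So H_2 ≅ 0.

H_0 ≅ Z,  H_1 ≅ Z ⊕ Z/2Z,  H_2 = 0.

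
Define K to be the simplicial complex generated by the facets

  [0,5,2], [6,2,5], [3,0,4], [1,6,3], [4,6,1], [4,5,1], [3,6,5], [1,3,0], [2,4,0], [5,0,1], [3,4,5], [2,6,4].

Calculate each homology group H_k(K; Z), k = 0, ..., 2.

H_0 ≅ Z,  H_1 ≅ Z/2,  H_2 = 0.

We work with the vertex ordering 0 < 1 < 2 < 3 < 4 < 5 < 6. The simplices of K, each written with vertices in increasing order, are:

  0-simplices (7): [0], [1], [2], [3], [4], [5], [6]
  1-simplices (18): [0,1], [0,2], [0,3], [0,4], [0,5], [1,3], [1,4], [1,5], [1,6], [2,4], [2,5], [2,6], [3,4], [3,5], [3,6], [4,5], [4,6], [5,6]
  2-simplices (12): [0,1,3], [0,1,5], [0,2,4], [0,2,5], [0,3,4], [1,3,6], [1,4,5], [1,4,6], [2,4,6], [2,5,6], [3,4,5], [3,5,6]

Hence C_0 ≅ Z^7, C_1 ≅ Z^18, C_2 ≅ Z^12.

Boundary ∂_1: C_1 → C_0 is given by ∂[p,q] = [q] − [p]. For instance
  ∂[4,6] = [6] − [4].
As a 7×18 matrix over Z this has rank 6, with invariant factors (1,1,1,1,1,1).

Boundary ∂_2: C_2 → C_1 sends each 2-simplex [p,q,r] to [q,r] − [p,r] + [p,q]. For instance
  ∂[3,4,5] = [4,5] − [3,5] + [3,4],
  ∂[1,4,5] = [4,5] − [1,5] + [1,4].
This gives a 18×12 integer matrix of rank 12; reducing to Smith normal form yields diagonal entries (1,1,1,1,1,1,1,1,1,1,1,2).

Computing H_k = (kernel of ∂_k) / (image of ∂_{k+1}):

  H_0: rank C_0 − rank ∂_1 = 7 − 6 = 1, and the invariant factors of ∂_1 are all 1, so H_0 ≅ Z.
  H_1: rank ker ∂_1 − rank ∂_2 = (18 − 6) − 12 = 0, and ∂_2 has invariant factor 2 > 1, so H_1 ≅ Z/2.
  H_2: rank ker ∂_2 − rank ∂_3 = (12 − 12) − 0 = 0, and there is no ∂_3, so H_2 ≅ 0.

(K is a triangulation of the real projective plane RP^2.)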